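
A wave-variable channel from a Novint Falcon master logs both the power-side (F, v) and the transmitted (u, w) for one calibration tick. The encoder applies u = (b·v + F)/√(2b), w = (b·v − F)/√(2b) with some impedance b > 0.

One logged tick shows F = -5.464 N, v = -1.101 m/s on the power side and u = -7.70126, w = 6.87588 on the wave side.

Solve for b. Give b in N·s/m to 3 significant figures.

b = 0.281 N·s/m

u + w = -0.8254;  u + w = √(2b)·v, so √(2b) = -0.8254/(-1.101) = 0.7497.
b = (√(2b))²/2 = 0.5620/2 = 0.2810.
(Check via u − w = 2F/√(2b): u − w = -14.5771, 2F/√(2b) = -14.5772.)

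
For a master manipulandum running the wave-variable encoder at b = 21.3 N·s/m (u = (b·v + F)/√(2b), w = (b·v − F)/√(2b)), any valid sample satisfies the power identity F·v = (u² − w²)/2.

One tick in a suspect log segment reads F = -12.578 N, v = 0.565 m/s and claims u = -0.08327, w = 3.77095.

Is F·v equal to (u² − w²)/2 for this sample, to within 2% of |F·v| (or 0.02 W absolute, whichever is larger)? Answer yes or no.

F·v = (-12.578)×0.565 = -7.1066 W.
(u² − w²)/2 = (0.0069 − 14.2201)/2 = -7.1066 W.
|Δ| = 0.0000;  2% of max(1, |F·v|) = 0.1421.

yes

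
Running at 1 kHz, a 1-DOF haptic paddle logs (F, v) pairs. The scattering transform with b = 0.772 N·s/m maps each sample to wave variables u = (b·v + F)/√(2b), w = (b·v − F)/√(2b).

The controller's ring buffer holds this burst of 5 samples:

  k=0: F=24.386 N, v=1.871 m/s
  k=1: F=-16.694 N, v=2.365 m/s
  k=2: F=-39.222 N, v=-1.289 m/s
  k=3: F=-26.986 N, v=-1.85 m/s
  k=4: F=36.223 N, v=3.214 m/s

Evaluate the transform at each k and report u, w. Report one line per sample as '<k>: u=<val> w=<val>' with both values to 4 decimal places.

k=0: b·v=0.772×1.871=1.4444; √(2b)=1.2426; u=(1.4444+24.386)/1.2426=20.7878, w=(1.4444−24.386)/1.2426=-18.4629
k=1: b·v=0.772×2.365=1.8258; √(2b)=1.2426; u=(1.8258+(-16.694))/1.2426=-11.9656, w=(1.8258−(-16.694))/1.2426=14.9043
k=2: b·v=0.772×(-1.289)=-0.9951; √(2b)=1.2426; u=(-0.9951+(-39.222))/1.2426=-32.3659, w=(-0.9951−(-39.222))/1.2426=30.7642
k=3: b·v=0.772×(-1.85)=-1.4282; √(2b)=1.2426; u=(-1.4282+(-26.986))/1.2426=-22.8671, w=(-1.4282−(-26.986))/1.2426=20.5684
k=4: b·v=0.772×3.214=2.4812; √(2b)=1.2426; u=(2.4812+36.223)/1.2426=31.1483, w=(2.4812−36.223)/1.2426=-27.1547

0: u=20.7878 w=-18.4629
1: u=-11.9656 w=14.9043
2: u=-32.3659 w=30.7642
3: u=-22.8671 w=20.5684
4: u=31.1483 w=-27.1547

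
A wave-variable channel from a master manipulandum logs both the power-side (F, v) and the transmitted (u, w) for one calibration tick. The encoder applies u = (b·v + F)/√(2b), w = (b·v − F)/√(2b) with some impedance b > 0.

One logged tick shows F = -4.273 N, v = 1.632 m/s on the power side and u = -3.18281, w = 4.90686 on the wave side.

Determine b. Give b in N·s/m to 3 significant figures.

u + w = 1.72405;  u + w = √(2b)·v, so √(2b) = 1.72405/1.632 = 1.05640.
b = (√(2b))²/2 = 1.11599/2 = 0.55799.
(Check via u − w = 2F/√(2b): u − w = -8.08967, 2F/√(2b) = -8.08971.)

b = 0.558 N·s/m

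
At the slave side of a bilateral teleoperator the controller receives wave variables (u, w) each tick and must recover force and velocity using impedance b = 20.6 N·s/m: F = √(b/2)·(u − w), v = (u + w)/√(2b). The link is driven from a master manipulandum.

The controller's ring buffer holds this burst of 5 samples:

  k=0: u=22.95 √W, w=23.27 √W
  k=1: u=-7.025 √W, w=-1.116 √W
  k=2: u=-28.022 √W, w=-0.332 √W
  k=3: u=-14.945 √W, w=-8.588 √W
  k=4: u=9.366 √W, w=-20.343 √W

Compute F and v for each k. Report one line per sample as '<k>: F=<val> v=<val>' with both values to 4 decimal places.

0: F=-1.0270 v=7.2008
1: F=-18.9641 v=-1.2683
2: F=-88.8672 v=-4.4174
3: F=-20.4019 v=-3.6663
4: F=95.3469 v=-1.7102

k=0: u−w=-0.3200, u+w=46.2200; √(b/2)=3.2094, √(2b)=6.4187; F=3.2094×(-0.32)=-1.0270, v=46.2200/6.4187=7.2008
k=1: u−w=-5.9090, u+w=-8.1410; √(b/2)=3.2094, √(2b)=6.4187; F=3.2094×(-5.909)=-18.9641, v=-8.1410/6.4187=-1.2683
k=2: u−w=-27.6900, u+w=-28.3540; √(b/2)=3.2094, √(2b)=6.4187; F=3.2094×(-27.69)=-88.8672, v=-28.3540/6.4187=-4.4174
k=3: u−w=-6.3570, u+w=-23.5330; √(b/2)=3.2094, √(2b)=6.4187; F=3.2094×(-6.357)=-20.4019, v=-23.5330/6.4187=-3.6663
k=4: u−w=29.7090, u+w=-10.9770; √(b/2)=3.2094, √(2b)=6.4187; F=3.2094×29.709=95.3469, v=-10.9770/6.4187=-1.7102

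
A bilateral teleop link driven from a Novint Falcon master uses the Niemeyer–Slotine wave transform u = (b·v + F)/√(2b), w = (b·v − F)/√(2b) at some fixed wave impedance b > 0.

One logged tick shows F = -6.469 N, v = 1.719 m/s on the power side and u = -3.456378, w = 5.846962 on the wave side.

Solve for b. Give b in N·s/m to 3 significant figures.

u + w = 2.390584;  u + w = √(2b)·v, so √(2b) = 2.390584/1.719 = 1.390683.
b = (√(2b))²/2 = 1.933999/2 = 0.967000.
(Check via u − w = 2F/√(2b): u − w = -9.303340, 2F/√(2b) = -9.303343.)

b = 0.967 N·s/m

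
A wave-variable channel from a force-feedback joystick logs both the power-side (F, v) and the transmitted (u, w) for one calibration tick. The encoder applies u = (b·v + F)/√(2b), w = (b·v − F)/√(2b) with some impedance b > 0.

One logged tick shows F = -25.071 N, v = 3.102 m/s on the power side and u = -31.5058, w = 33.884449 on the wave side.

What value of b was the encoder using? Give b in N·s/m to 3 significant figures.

b = 0.294 N·s/m

u + w = 2.378649;  u + w = √(2b)·v, so √(2b) = 2.378649/3.102 = 0.766811.
b = (√(2b))²/2 = 0.588000/2 = 0.294000.
(Check via u − w = 2F/√(2b): u − w = -65.390249, 2F/√(2b) = -65.390263.)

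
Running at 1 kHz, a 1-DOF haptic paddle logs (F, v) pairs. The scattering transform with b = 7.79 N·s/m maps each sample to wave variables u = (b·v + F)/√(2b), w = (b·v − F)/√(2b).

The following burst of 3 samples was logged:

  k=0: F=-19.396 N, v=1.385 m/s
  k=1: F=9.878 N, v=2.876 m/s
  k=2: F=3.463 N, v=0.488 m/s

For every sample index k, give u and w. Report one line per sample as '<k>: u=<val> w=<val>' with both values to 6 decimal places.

k=0: b·v=7.79×1.385=10.789150; √(2b)=3.947151; u=(10.789150+(-19.396))/3.947151=-2.180522, w=(10.789150−(-19.396))/3.947151=7.647326
k=1: b·v=7.79×2.876=22.404040; √(2b)=3.947151; u=(22.404040+9.878)/3.947151=8.178568, w=(22.404040−9.878)/3.947151=3.173438
k=2: b·v=7.79×0.488=3.801520; √(2b)=3.947151; u=(3.801520+3.463)/3.947151=1.840446, w=(3.801520−3.463)/3.947151=0.085763

0: u=-2.180522 w=7.647326
1: u=8.178568 w=3.173438
2: u=1.840446 w=0.085763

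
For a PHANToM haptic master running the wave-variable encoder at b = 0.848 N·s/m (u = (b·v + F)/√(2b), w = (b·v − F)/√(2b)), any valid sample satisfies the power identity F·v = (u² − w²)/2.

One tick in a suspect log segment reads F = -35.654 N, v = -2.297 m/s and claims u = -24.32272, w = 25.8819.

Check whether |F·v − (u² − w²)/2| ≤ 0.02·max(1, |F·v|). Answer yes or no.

no

F·v = (-35.654)×(-2.297) = 81.89724 W.
(u² − w²)/2 = (591.59471 − 669.87275)/2 = -39.13902 W.
|Δ| = 121.03626;  2% of max(1, |F·v|) = 1.63794.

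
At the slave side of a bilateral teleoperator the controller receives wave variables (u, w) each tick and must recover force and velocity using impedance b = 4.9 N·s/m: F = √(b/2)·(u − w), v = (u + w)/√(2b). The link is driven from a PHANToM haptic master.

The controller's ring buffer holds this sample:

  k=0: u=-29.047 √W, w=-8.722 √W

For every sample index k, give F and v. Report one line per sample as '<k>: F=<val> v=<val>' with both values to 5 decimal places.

0: F=-31.81366 v=-12.06486

k=0: u−w=-20.32500, u+w=-37.76900; √(b/2)=1.56525, √(2b)=3.13050; F=1.56525×(-20.325)=-31.81366, v=-37.76900/3.13050=-12.06486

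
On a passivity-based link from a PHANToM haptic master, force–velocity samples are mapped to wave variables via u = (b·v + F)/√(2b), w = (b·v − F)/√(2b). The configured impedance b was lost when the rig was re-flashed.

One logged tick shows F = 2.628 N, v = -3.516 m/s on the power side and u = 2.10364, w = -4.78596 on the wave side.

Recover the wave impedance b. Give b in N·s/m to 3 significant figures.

u + w = -2.6823;  u + w = √(2b)·v, so √(2b) = -2.6823/(-3.516) = 0.7629.
b = (√(2b))²/2 = 0.5820/2 = 0.2910.
(Check via u − w = 2F/√(2b): u − w = 6.8896, 2F/√(2b) = 6.8896.)

b = 0.291 N·s/m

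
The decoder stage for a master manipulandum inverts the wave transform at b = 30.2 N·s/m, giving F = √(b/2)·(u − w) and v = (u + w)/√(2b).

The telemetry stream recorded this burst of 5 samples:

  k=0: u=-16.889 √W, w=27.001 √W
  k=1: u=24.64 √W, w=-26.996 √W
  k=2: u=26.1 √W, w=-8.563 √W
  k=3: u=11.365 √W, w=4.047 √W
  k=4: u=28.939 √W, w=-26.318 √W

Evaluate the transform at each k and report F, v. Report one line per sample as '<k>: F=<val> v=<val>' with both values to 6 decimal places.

k=0: u−w=-43.890000, u+w=10.112000; √(b/2)=3.885872, √(2b)=7.771744; F=3.885872×(-43.89)=-170.550915, v=10.112000/7.771744=1.301124
k=1: u−w=51.636000, u+w=-2.356000; √(b/2)=3.885872, √(2b)=7.771744; F=3.885872×51.636=200.650879, v=-2.356000/7.771744=-0.303149
k=2: u−w=34.663000, u+w=17.537000; √(b/2)=3.885872, √(2b)=7.771744; F=3.885872×34.663=134.695976, v=17.537000/7.771744=2.256508
k=3: u−w=7.318000, u+w=15.412000; √(b/2)=3.885872, √(2b)=7.771744; F=3.885872×7.318=28.436810, v=15.412000/7.771744=1.983081
k=4: u−w=55.257000, u+w=2.621000; √(b/2)=3.885872, √(2b)=7.771744; F=3.885872×55.257=214.721621, v=2.621000/7.771744=0.337247

0: F=-170.550915 v=1.301124
1: F=200.650879 v=-0.303149
2: F=134.695976 v=2.256508
3: F=28.436810 v=1.983081
4: F=214.721621 v=0.337247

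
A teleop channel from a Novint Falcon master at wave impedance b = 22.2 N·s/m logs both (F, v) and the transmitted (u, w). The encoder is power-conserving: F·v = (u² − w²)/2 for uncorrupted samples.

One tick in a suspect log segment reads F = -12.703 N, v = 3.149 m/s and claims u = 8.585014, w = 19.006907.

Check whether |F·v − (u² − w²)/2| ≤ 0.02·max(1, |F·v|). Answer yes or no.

F·v = (-12.703)×3.149 = -40.001747 W.
(u² − w²)/2 = (73.702465 − 361.262514)/2 = -143.780024 W.
|Δ| = 103.778277;  2% of max(1, |F·v|) = 0.800035.

no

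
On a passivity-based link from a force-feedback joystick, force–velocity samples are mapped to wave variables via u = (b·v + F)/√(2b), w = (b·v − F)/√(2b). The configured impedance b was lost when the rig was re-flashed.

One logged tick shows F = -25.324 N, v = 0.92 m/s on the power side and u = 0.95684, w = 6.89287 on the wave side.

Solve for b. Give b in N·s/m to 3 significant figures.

u + w = 7.8497;  u + w = √(2b)·v, so √(2b) = 7.8497/0.92 = 8.5323.
b = (√(2b))²/2 = 72.8000/2 = 36.4000.
(Check via u − w = 2F/√(2b): u − w = -5.9360, 2F/√(2b) = -5.9360.)

b = 36.4 N·s/m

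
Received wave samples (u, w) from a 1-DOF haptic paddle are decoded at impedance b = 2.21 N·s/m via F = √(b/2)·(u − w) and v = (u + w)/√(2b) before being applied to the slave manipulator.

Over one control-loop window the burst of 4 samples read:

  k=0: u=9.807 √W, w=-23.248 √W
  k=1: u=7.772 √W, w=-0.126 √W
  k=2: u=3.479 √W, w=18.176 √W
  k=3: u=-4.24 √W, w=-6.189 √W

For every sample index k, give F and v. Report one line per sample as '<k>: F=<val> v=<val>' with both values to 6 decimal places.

0: F=34.747079 v=-6.393232
1: F=8.302297 v=3.636831
2: F=-15.449337 v=10.300233
3: F=2.048769 v=-4.960569

k=0: u−w=33.055000, u+w=-13.441000; √(b/2)=1.051190, √(2b)=2.102380; F=1.051190×33.055=34.747079, v=-13.441000/2.102380=-6.393232
k=1: u−w=7.898000, u+w=7.646000; √(b/2)=1.051190, √(2b)=2.102380; F=1.051190×7.898=8.302297, v=7.646000/2.102380=3.636831
k=2: u−w=-14.697000, u+w=21.655000; √(b/2)=1.051190, √(2b)=2.102380; F=1.051190×(-14.697)=-15.449337, v=21.655000/2.102380=10.300233
k=3: u−w=1.949000, u+w=-10.429000; √(b/2)=1.051190, √(2b)=2.102380; F=1.051190×1.949=2.048769, v=-10.429000/2.102380=-4.960569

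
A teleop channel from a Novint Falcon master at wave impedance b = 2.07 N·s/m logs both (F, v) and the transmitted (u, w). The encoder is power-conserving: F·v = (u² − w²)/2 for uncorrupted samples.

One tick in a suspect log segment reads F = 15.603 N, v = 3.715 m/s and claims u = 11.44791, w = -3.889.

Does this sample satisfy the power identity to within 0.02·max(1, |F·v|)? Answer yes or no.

yes

F·v = 15.603×3.715 = 57.96514 W.
(u² − w²)/2 = (131.05464 − 15.12432)/2 = 57.96516 W.
|Δ| = 0.00002;  2% of max(1, |F·v|) = 1.15930.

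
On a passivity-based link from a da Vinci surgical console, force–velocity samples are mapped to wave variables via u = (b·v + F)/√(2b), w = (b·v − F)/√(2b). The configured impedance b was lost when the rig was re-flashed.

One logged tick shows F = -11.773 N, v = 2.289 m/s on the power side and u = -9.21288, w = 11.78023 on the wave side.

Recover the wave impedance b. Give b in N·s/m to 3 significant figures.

u + w = 2.56735;  u + w = √(2b)·v, so √(2b) = 2.56735/2.289 = 1.12160.
b = (√(2b))²/2 = 1.25799/2 = 0.62900.
(Check via u − w = 2F/√(2b): u − w = -20.99311, 2F/√(2b) = -20.99316.)

b = 0.629 N·s/m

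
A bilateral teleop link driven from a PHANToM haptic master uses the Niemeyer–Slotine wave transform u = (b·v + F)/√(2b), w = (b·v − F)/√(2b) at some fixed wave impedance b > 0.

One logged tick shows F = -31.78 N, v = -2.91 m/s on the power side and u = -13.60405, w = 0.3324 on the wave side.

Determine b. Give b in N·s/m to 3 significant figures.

u + w = -13.2717;  u + w = √(2b)·v, so √(2b) = -13.2717/(-2.91) = 4.5607.
b = (√(2b))²/2 = 20.8000/2 = 10.4000.
(Check via u − w = 2F/√(2b): u − w = -13.9365, 2F/√(2b) = -13.9364.)

b = 10.4 N·s/m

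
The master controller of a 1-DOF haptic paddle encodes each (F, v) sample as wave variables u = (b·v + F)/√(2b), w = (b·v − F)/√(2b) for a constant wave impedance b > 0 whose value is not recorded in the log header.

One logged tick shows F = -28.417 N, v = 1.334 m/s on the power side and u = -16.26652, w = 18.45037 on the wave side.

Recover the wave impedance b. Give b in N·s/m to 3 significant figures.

b = 1.34 N·s/m

u + w = 2.18385;  u + w = √(2b)·v, so √(2b) = 2.18385/1.334 = 1.63707.
b = (√(2b))²/2 = 2.67999/2 = 1.34000.
(Check via u − w = 2F/√(2b): u − w = -34.71689, 2F/√(2b) = -34.71692.)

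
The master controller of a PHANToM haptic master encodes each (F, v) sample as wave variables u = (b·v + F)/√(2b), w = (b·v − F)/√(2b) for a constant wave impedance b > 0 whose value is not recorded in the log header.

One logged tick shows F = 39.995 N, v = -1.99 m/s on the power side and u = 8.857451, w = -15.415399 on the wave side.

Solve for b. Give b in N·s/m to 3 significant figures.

b = 5.43 N·s/m

u + w = -6.557948;  u + w = √(2b)·v, so √(2b) = -6.557948/(-1.99) = 3.295451.
b = (√(2b))²/2 = 10.859999/2 = 5.429999.
(Check via u − w = 2F/√(2b): u − w = 24.272850, 2F/√(2b) = 24.272852.)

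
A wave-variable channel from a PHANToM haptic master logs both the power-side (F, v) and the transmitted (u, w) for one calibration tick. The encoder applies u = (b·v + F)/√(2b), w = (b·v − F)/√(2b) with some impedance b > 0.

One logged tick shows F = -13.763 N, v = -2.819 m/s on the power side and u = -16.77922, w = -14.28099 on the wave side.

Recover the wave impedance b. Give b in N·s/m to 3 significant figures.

u + w = -31.0602;  u + w = √(2b)·v, so √(2b) = -31.0602/(-2.819) = 11.0182.
b = (√(2b))²/2 = 121.4000/2 = 60.7000.
(Check via u − w = 2F/√(2b): u − w = -2.4982, 2F/√(2b) = -2.4982.)

b = 60.7 N·s/m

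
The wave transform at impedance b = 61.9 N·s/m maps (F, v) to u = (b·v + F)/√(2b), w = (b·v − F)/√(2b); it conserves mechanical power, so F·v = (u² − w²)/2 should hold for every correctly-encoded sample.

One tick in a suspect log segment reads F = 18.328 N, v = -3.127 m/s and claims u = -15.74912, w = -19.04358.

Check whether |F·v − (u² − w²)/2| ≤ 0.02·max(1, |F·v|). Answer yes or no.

F·v = 18.328×(-3.127) = -57.3117 W.
(u² − w²)/2 = (248.0348 − 362.6579)/2 = -57.3116 W.
|Δ| = 0.0001;  2% of max(1, |F·v|) = 1.1462.

yes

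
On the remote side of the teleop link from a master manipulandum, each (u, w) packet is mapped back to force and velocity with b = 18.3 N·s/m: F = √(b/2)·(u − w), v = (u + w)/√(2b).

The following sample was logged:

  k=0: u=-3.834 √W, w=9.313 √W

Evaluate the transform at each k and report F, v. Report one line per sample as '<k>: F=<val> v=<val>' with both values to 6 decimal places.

0: F=-39.768317 v=0.905651

k=0: u−w=-13.147000, u+w=5.479000; √(b/2)=3.024897, √(2b)=6.049793; F=3.024897×(-13.147)=-39.768317, v=5.479000/6.049793=0.905651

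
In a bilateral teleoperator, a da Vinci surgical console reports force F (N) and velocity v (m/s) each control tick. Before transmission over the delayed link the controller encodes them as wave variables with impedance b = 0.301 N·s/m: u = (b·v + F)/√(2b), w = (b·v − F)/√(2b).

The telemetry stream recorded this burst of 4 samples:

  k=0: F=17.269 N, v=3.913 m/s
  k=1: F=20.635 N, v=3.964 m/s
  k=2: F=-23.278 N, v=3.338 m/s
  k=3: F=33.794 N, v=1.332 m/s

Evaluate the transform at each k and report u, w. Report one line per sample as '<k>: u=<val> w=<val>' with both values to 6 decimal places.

k=0: b·v=0.301×3.913=1.177813; √(2b)=0.775887; u=(1.177813+17.269)/0.775887=23.775141, w=(1.177813−17.269)/0.775887=-20.739097
k=1: b·v=0.301×3.964=1.193164; √(2b)=0.775887; u=(1.193164+20.635)/0.775887=28.133189, w=(1.193164−20.635)/0.775887=-25.057574
k=2: b·v=0.301×3.338=1.004738; √(2b)=0.775887; u=(1.004738+(-23.278))/0.775887=-28.706853, w=(1.004738−(-23.278))/0.775887=31.296762
k=3: b·v=0.301×1.332=0.400932; √(2b)=0.775887; u=(0.400932+33.794)/0.775887=44.072075, w=(0.400932−33.794)/0.775887=-43.038594

0: u=23.775141 w=-20.739097
1: u=28.133189 w=-25.057574
2: u=-28.706853 w=31.296762
3: u=44.072075 w=-43.038594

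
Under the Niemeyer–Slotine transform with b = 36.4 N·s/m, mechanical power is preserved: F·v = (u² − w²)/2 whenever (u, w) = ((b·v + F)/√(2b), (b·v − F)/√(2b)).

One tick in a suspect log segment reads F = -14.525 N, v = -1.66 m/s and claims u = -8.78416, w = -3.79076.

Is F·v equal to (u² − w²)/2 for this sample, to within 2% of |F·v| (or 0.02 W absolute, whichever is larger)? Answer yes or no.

no

F·v = (-14.525)×(-1.66) = 24.1115 W.
(u² − w²)/2 = (77.1615 − 14.3699)/2 = 31.3958 W.
|Δ| = 7.2843;  2% of max(1, |F·v|) = 0.4822.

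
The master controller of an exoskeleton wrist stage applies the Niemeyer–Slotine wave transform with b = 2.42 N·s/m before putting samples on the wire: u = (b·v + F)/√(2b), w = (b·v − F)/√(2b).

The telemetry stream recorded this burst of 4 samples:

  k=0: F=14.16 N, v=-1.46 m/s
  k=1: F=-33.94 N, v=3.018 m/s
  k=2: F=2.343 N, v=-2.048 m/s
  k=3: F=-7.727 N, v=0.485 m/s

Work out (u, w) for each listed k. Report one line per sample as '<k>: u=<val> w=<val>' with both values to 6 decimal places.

k=0: b·v=2.42×(-1.46)=-3.533200; √(2b)=2.200000; u=(-3.533200+14.16)/2.200000=4.830364, w=(-3.533200−14.16)/2.200000=-8.042364
k=1: b·v=2.42×3.018=7.303560; √(2b)=2.200000; u=(7.303560+(-33.94))/2.200000=-12.107473, w=(7.303560−(-33.94))/2.200000=18.747073
k=2: b·v=2.42×(-2.048)=-4.956160; √(2b)=2.200000; u=(-4.956160+2.343)/2.200000=-1.187800, w=(-4.956160−2.343)/2.200000=-3.317800
k=3: b·v=2.42×0.485=1.173700; √(2b)=2.200000; u=(1.173700+(-7.727))/2.200000=-2.978773, w=(1.173700−(-7.727))/2.200000=4.045773

0: u=4.830364 w=-8.042364
1: u=-12.107473 w=18.747073
2: u=-1.187800 w=-3.317800
3: u=-2.978773 w=4.045773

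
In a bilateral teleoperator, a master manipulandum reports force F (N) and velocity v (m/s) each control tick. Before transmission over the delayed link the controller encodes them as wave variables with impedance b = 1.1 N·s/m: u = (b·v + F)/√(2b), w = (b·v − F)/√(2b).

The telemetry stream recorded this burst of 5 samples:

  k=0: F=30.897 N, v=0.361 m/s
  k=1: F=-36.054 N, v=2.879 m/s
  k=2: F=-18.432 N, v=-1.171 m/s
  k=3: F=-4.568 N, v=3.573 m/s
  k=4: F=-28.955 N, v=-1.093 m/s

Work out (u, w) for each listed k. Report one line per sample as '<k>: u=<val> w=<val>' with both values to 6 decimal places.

k=0: b·v=1.1×0.361=0.397100; √(2b)=1.483240; u=(0.397100+30.897)/1.483240=21.098478, w=(0.397100−30.897)/1.483240=-20.563028
k=1: b·v=1.1×2.879=3.166900; √(2b)=1.483240; u=(3.166900+(-36.054))/1.483240=-22.172478, w=(3.166900−(-36.054))/1.483240=26.442725
k=2: b·v=1.1×(-1.171)=-1.288100; √(2b)=1.483240; u=(-1.288100+(-18.432))/1.483240=-13.295289, w=(-1.288100−(-18.432))/1.483240=11.558415
k=3: b·v=1.1×3.573=3.930300; √(2b)=1.483240; u=(3.930300+(-4.568))/1.483240=-0.429937, w=(3.930300−(-4.568))/1.483240=5.729553
k=4: b·v=1.1×(-1.093)=-1.202300; √(2b)=1.483240; u=(-1.202300+(-28.955))/1.483240=-20.332048, w=(-1.202300−(-28.955))/1.483240=18.710867

0: u=21.098478 w=-20.563028
1: u=-22.172478 w=26.442725
2: u=-13.295289 w=11.558415
3: u=-0.429937 w=5.729553
4: u=-20.332048 w=18.710867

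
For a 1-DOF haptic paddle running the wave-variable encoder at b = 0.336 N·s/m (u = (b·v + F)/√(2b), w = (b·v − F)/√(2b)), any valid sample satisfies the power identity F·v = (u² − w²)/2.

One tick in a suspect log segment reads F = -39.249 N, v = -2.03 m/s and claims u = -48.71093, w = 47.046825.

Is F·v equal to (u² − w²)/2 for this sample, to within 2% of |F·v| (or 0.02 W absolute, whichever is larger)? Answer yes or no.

F·v = (-39.249)×(-2.03) = 79.675470 W.
(u² − w²)/2 = (2372.754701 − 2213.403743)/2 = 79.675479 W.
|Δ| = 0.000009;  2% of max(1, |F·v|) = 1.593509.

yes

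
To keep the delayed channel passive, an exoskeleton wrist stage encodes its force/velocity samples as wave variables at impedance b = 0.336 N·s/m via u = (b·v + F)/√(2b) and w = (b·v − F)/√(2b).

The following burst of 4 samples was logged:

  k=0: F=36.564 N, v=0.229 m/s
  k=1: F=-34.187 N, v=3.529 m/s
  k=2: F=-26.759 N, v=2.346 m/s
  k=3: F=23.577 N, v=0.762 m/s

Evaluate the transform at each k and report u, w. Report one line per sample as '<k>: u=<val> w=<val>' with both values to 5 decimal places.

0: u=44.69737 w=-44.50965
1: u=-40.25741 w=43.15033
2: u=-31.68106 w=33.60421
3: u=29.07332 w=-28.44867

k=0: b·v=0.336×0.229=0.07694; √(2b)=0.81976; u=(0.07694+36.564)/0.81976=44.69737, w=(0.07694−36.564)/0.81976=-44.50965
k=1: b·v=0.336×3.529=1.18574; √(2b)=0.81976; u=(1.18574+(-34.187))/0.81976=-40.25741, w=(1.18574−(-34.187))/0.81976=43.15033
k=2: b·v=0.336×2.346=0.78826; √(2b)=0.81976; u=(0.78826+(-26.759))/0.81976=-31.68106, w=(0.78826−(-26.759))/0.81976=33.60421
k=3: b·v=0.336×0.762=0.25603; √(2b)=0.81976; u=(0.25603+23.577)/0.81976=29.07332, w=(0.25603−23.577)/0.81976=-28.44867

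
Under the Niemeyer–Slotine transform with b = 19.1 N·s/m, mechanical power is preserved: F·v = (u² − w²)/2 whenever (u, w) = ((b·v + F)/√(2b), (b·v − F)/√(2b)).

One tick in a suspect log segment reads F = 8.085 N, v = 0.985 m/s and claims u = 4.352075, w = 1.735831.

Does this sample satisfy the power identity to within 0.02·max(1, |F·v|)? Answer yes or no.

yes

F·v = 8.085×0.985 = 7.963725 W.
(u² − w²)/2 = (18.940557 − 3.013109)/2 = 7.963724 W.
|Δ| = 0.000001;  2% of max(1, |F·v|) = 0.159275.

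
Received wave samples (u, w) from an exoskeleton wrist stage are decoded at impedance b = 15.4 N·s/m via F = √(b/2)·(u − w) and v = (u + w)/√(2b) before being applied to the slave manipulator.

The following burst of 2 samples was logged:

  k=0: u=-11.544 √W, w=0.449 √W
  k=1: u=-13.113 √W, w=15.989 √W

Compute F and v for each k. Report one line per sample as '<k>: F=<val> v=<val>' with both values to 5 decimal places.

0: F=-33.27922 v=-1.99918
1: F=-80.75477 v=0.51822

k=0: u−w=-11.99300, u+w=-11.09500; √(b/2)=2.77489, √(2b)=5.54977; F=2.77489×(-11.993)=-33.27922, v=-11.09500/5.54977=-1.99918
k=1: u−w=-29.10200, u+w=2.87600; √(b/2)=2.77489, √(2b)=5.54977; F=2.77489×(-29.102)=-80.75477, v=2.87600/5.54977=0.51822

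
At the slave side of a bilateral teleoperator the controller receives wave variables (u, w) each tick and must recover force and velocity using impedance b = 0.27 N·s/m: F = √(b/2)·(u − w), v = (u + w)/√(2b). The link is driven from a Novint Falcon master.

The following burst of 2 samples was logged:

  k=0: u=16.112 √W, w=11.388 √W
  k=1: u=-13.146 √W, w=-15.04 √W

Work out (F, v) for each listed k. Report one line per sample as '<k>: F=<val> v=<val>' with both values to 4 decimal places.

0: F=1.7357 v=37.4228
1: F=0.6959 v=-38.3563

k=0: u−w=4.7240, u+w=27.5000; √(b/2)=0.3674, √(2b)=0.7348; F=0.3674×4.724=1.7357, v=27.5000/0.7348=37.4228
k=1: u−w=1.8940, u+w=-28.1860; √(b/2)=0.3674, √(2b)=0.7348; F=0.3674×1.894=0.6959, v=-28.1860/0.7348=-38.3563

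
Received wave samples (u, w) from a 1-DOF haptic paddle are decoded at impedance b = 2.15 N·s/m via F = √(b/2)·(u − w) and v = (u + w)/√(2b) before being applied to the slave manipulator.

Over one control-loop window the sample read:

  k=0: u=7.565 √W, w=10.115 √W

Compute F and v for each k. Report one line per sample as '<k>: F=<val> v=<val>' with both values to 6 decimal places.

k=0: u−w=-2.550000, u+w=17.680000; √(b/2)=1.036822, √(2b)=2.073644; F=1.036822×(-2.55)=-2.643896, v=17.680000/2.073644=8.526053

0: F=-2.643896 v=8.526053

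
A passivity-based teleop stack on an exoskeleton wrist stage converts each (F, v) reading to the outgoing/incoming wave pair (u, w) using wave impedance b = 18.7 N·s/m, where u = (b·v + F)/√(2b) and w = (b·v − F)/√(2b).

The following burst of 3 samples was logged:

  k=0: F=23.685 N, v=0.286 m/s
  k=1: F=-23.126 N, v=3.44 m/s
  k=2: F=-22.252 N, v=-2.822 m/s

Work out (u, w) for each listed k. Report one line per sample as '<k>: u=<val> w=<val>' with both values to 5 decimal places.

0: u=4.74744 w=-2.99839
1: u=6.73725 w=14.30026
2: u=-12.26764 w=-4.99046

k=0: b·v=18.7×0.286=5.34820; √(2b)=6.11555; u=(5.34820+23.685)/6.11555=4.74744, w=(5.34820−23.685)/6.11555=-2.99839
k=1: b·v=18.7×3.44=64.32800; √(2b)=6.11555; u=(64.32800+(-23.126))/6.11555=6.73725, w=(64.32800−(-23.126))/6.11555=14.30026
k=2: b·v=18.7×(-2.822)=-52.77140; √(2b)=6.11555; u=(-52.77140+(-22.252))/6.11555=-12.26764, w=(-52.77140−(-22.252))/6.11555=-4.99046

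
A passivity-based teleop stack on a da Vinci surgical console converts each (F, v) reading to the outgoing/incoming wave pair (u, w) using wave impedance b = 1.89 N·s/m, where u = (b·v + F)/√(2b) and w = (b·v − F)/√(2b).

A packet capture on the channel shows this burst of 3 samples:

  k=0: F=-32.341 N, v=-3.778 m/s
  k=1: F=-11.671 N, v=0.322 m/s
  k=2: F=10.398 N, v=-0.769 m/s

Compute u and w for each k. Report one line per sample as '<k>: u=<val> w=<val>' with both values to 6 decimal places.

k=0: b·v=1.89×(-3.778)=-7.140420; √(2b)=1.944222; u=(-7.140420+(-32.341))/1.944222=-20.307051, w=(-7.140420−(-32.341))/1.944222=12.961780
k=1: b·v=1.89×0.322=0.608580; √(2b)=1.944222; u=(0.608580+(-11.671))/1.944222=-5.689895, w=(0.608580−(-11.671))/1.944222=6.315934
k=2: b·v=1.89×(-0.769)=-1.453410; √(2b)=1.944222; u=(-1.453410+10.398)/1.944222=4.600601, w=(-1.453410−10.398)/1.944222=-6.095708

0: u=-20.307051 w=12.961780
1: u=-5.689895 w=6.315934
2: u=4.600601 w=-6.095708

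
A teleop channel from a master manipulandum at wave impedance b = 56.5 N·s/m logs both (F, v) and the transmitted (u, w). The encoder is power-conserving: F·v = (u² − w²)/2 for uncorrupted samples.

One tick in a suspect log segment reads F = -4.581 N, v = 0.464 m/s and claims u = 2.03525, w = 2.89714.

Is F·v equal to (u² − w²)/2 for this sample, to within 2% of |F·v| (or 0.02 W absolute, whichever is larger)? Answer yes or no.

yes

F·v = (-4.581)×0.464 = -2.1256 W.
(u² − w²)/2 = (4.1422 − 8.3934)/2 = -2.1256 W.
|Δ| = 0.0000;  2% of max(1, |F·v|) = 0.0425.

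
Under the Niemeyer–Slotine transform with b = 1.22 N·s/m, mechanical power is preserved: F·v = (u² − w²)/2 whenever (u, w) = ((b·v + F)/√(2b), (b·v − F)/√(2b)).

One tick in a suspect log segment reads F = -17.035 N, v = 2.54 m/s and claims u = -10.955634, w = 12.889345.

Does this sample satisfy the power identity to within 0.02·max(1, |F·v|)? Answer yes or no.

no

F·v = (-17.035)×2.54 = -43.268900 W.
(u² − w²)/2 = (120.025916 − 166.135215)/2 = -23.054649 W.
|Δ| = 20.214251;  2% of max(1, |F·v|) = 0.865378.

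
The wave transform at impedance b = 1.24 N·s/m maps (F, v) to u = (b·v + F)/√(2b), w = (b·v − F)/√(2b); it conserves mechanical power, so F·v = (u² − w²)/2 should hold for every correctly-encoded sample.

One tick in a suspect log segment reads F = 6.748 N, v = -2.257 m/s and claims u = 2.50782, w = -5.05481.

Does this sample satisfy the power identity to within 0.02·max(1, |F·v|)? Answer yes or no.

no

F·v = 6.748×(-2.257) = -15.2302 W.
(u² − w²)/2 = (6.2892 − 25.5511)/2 = -9.6310 W.
|Δ| = 5.5993;  2% of max(1, |F·v|) = 0.3046.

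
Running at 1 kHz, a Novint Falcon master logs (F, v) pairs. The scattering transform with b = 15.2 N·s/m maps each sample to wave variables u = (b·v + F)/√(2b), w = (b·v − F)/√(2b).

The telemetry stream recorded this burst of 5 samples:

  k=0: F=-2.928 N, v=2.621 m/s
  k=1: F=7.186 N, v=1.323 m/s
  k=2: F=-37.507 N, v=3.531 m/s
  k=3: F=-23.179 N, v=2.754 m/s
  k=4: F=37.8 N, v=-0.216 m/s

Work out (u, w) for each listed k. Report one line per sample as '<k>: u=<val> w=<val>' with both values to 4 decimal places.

k=0: b·v=15.2×2.621=39.8392; √(2b)=5.5136; u=(39.8392+(-2.928))/5.5136=6.6945, w=(39.8392−(-2.928))/5.5136=7.7566
k=1: b·v=15.2×1.323=20.1096; √(2b)=5.5136; u=(20.1096+7.186)/5.5136=4.9506, w=(20.1096−7.186)/5.5136=2.3439
k=2: b·v=15.2×3.531=53.6712; √(2b)=5.5136; u=(53.6712+(-37.507))/5.5136=2.9317, w=(53.6712−(-37.507))/5.5136=16.5369
k=3: b·v=15.2×2.754=41.8608; √(2b)=5.5136; u=(41.8608+(-23.179))/5.5136=3.3883, w=(41.8608−(-23.179))/5.5136=11.7962
k=4: b·v=15.2×(-0.216)=-3.2832; √(2b)=5.5136; u=(-3.2832+37.8)/5.5136=6.2603, w=(-3.2832−37.8)/5.5136=-7.4512

0: u=6.6945 w=7.7566
1: u=4.9506 w=2.3439
2: u=2.9317 w=16.5369
3: u=3.3883 w=11.7962
4: u=6.2603 w=-7.4512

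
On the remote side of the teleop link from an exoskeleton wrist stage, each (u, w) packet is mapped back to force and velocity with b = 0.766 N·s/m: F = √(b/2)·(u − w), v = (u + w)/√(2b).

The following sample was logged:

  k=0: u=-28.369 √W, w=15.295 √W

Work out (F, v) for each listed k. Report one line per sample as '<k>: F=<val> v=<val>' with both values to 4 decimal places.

k=0: u−w=-43.6640, u+w=-13.0740; √(b/2)=0.6189, √(2b)=1.2377; F=0.6189×(-43.664)=-27.0223, v=-13.0740/1.2377=-10.5628

0: F=-27.0223 v=-10.5628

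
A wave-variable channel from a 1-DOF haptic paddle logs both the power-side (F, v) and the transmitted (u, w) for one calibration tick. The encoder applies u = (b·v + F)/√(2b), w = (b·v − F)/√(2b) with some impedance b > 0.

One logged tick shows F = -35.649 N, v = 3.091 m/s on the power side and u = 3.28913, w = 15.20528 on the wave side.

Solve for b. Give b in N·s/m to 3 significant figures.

u + w = 18.4944;  u + w = √(2b)·v, so √(2b) = 18.4944/3.091 = 5.9833.
b = (√(2b))²/2 = 35.8000/2 = 17.9000.
(Check via u − w = 2F/√(2b): u − w = -11.9162, 2F/√(2b) = -11.9161.)

b = 17.9 N·s/m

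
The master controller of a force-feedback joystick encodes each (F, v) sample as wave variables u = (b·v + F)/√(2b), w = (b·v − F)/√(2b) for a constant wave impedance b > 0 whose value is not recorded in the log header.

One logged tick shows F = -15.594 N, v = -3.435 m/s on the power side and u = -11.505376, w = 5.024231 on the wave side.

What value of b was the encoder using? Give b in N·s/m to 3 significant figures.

b = 1.78 N·s/m

u + w = -6.481145;  u + w = √(2b)·v, so √(2b) = -6.481145/(-3.435) = 1.886796.
b = (√(2b))²/2 = 3.560000/2 = 1.780000.
(Check via u − w = 2F/√(2b): u − w = -16.529607, 2F/√(2b) = -16.529607.)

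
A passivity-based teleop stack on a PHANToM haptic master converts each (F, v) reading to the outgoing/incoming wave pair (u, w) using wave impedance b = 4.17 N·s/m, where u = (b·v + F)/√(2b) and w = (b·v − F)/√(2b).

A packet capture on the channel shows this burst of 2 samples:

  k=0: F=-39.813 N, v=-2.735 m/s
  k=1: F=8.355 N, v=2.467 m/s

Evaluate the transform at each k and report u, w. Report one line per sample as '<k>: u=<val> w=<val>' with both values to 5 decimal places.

0: u=-17.73533 w=9.83690
1: u=6.45533 w=0.66913

k=0: b·v=4.17×(-2.735)=-11.40495; √(2b)=2.88791; u=(-11.40495+(-39.813))/2.88791=-17.73533, w=(-11.40495−(-39.813))/2.88791=9.83690
k=1: b·v=4.17×2.467=10.28739; √(2b)=2.88791; u=(10.28739+8.355)/2.88791=6.45533, w=(10.28739−8.355)/2.88791=0.66913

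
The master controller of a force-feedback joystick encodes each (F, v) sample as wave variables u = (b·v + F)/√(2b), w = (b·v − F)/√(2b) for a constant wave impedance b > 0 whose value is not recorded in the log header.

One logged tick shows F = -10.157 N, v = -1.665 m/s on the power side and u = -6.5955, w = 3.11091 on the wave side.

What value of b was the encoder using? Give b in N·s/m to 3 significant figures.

u + w = -3.48459;  u + w = √(2b)·v, so √(2b) = -3.48459/(-1.665) = 2.09285.
b = (√(2b))²/2 = 4.38001/2 = 2.19000.
(Check via u − w = 2F/√(2b): u − w = -9.70641, 2F/√(2b) = -9.70640.)

b = 2.19 N·s/m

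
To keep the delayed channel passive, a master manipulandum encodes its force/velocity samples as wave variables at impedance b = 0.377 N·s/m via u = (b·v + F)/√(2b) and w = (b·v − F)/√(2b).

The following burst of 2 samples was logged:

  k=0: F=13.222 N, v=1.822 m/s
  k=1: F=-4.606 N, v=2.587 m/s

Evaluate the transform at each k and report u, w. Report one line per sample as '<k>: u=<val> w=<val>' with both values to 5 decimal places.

k=0: b·v=0.377×1.822=0.68689; √(2b)=0.86833; u=(0.68689+13.222)/0.86833=16.01795, w=(0.68689−13.222)/0.86833=-14.43585
k=1: b·v=0.377×2.587=0.97530; √(2b)=0.86833; u=(0.97530+(-4.606))/0.86833=-4.18124, w=(0.97530−(-4.606))/0.86833=6.42761

0: u=16.01795 w=-14.43585
1: u=-4.18124 w=6.42761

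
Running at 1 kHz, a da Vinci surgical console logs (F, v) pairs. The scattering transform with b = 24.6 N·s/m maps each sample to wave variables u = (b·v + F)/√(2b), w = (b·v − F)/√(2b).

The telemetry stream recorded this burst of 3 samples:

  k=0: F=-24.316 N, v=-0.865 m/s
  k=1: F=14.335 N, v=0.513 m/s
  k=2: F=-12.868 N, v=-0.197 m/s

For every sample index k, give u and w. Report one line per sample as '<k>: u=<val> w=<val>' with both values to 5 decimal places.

0: u=-6.50032 w=0.43297
1: u=3.84285 w=-0.24453
2: u=-2.52545 w=1.14364

k=0: b·v=24.6×(-0.865)=-21.27900; √(2b)=7.01427; u=(-21.27900+(-24.316))/7.01427=-6.50032, w=(-21.27900−(-24.316))/7.01427=0.43297
k=1: b·v=24.6×0.513=12.61980; √(2b)=7.01427; u=(12.61980+14.335)/7.01427=3.84285, w=(12.61980−14.335)/7.01427=-0.24453
k=2: b·v=24.6×(-0.197)=-4.84620; √(2b)=7.01427; u=(-4.84620+(-12.868))/7.01427=-2.52545, w=(-4.84620−(-12.868))/7.01427=1.14364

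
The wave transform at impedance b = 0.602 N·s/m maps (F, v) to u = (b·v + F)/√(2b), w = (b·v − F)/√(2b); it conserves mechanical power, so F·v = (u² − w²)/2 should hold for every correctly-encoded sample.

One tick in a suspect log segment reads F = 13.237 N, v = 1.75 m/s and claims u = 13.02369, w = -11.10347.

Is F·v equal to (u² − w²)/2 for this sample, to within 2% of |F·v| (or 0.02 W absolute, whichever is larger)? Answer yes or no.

F·v = 13.237×1.75 = 23.16475 W.
(u² − w²)/2 = (169.61650 − 123.28705)/2 = 23.16473 W.
|Δ| = 0.00002;  2% of max(1, |F·v|) = 0.46330.

yes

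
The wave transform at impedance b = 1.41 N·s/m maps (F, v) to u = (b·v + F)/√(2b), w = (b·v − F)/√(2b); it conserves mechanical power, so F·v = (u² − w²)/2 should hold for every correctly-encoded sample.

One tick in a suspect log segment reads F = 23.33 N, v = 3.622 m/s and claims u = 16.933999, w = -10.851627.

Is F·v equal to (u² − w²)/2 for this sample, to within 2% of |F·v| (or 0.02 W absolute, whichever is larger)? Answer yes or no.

F·v = 23.33×3.622 = 84.501260 W.
(u² − w²)/2 = (286.760322 − 117.757809)/2 = 84.501257 W.
|Δ| = 0.000003;  2% of max(1, |F·v|) = 1.690025.

yes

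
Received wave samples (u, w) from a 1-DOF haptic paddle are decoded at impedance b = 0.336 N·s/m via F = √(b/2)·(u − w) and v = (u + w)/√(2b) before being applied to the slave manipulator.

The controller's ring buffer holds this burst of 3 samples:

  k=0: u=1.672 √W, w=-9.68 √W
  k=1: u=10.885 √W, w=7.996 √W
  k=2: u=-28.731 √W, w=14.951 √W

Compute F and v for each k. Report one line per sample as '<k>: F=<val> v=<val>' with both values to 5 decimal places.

k=0: u−w=11.35200, u+w=-8.00800; √(b/2)=0.40988, √(2b)=0.81976; F=0.40988×11.352=4.65294, v=-8.00800/0.81976=-9.76876
k=1: u−w=2.88900, u+w=18.88100; √(b/2)=0.40988, √(2b)=0.81976; F=0.40988×2.889=1.18414, v=18.88100/0.81976=23.03246
k=2: u−w=-43.68200, u+w=-13.78000; √(b/2)=0.40988, √(2b)=0.81976; F=0.40988×(-43.682)=-17.90429, v=-13.78000/0.81976=-16.80988

0: F=4.65294 v=-9.76876
1: F=1.18414 v=23.03246
2: F=-17.90429 v=-16.80988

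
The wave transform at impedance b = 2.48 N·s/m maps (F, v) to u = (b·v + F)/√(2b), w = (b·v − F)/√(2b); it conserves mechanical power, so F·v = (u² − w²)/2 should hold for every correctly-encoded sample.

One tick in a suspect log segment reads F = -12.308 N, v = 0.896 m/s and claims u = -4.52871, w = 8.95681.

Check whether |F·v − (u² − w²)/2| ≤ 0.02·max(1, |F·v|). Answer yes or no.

no

F·v = (-12.308)×0.896 = -11.0280 W.
(u² − w²)/2 = (20.5092 − 80.2244)/2 = -29.8576 W.
|Δ| = 18.8296;  2% of max(1, |F·v|) = 0.2206.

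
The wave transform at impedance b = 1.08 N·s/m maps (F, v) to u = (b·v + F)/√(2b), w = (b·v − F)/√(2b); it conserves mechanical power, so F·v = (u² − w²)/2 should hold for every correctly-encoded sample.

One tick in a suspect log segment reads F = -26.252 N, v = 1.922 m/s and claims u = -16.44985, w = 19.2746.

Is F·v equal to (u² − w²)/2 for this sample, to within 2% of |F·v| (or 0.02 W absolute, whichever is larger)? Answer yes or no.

F·v = (-26.252)×1.922 = -50.45634 W.
(u² − w²)/2 = (270.59757 − 371.51021)/2 = -50.45632 W.
|Δ| = 0.00002;  2% of max(1, |F·v|) = 1.00913.

yes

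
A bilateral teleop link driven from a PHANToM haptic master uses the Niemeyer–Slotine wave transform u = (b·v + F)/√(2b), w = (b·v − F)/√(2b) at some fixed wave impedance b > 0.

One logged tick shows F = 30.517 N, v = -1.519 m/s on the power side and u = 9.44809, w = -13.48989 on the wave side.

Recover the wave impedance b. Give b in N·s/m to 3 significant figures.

b = 3.54 N·s/m

u + w = -4.04180;  u + w = √(2b)·v, so √(2b) = -4.04180/(-1.519) = 2.66083.
b = (√(2b))²/2 = 7.08001/2 = 3.54001.
(Check via u − w = 2F/√(2b): u − w = 22.93798, 2F/√(2b) = 22.93796.)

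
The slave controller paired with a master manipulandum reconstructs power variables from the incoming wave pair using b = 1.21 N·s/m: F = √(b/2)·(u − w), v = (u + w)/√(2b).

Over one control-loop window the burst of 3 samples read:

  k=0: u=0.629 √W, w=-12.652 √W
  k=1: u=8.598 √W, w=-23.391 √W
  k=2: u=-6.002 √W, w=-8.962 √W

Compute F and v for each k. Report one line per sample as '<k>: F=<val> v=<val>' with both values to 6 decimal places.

0: F=10.330194 v=-7.728677
1: F=24.881603 v=-9.509301
2: F=2.302340 v=-9.619224

k=0: u−w=13.281000, u+w=-12.023000; √(b/2)=0.777817, √(2b)=1.555635; F=0.777817×13.281=10.330194, v=-12.023000/1.555635=-7.728677
k=1: u−w=31.989000, u+w=-14.793000; √(b/2)=0.777817, √(2b)=1.555635; F=0.777817×31.989=24.881603, v=-14.793000/1.555635=-9.509301
k=2: u−w=2.960000, u+w=-14.964000; √(b/2)=0.777817, √(2b)=1.555635; F=0.777817×2.96=2.302340, v=-14.964000/1.555635=-9.619224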